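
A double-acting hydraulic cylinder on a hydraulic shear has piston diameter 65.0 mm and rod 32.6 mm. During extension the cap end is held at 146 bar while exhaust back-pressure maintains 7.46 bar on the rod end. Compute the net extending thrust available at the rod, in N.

Cap-side area A_cap = π/4 × (65.0 mm)² = 3318 mm^2
Rod-side annular area A_ann = π/4 × (65.0² − 32.6²) = 2484 mm^2
Net thrust = P_cap·A_cap − P_rod·A_ann = 48450 N − 1853 N

F ≈ 46600 N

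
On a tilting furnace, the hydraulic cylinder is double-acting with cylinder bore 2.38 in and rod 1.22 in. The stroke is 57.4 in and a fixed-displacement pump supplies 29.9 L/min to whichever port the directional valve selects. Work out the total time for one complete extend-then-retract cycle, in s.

t ≈ 14.6 s

Cap-side area A_cap = π/4 × (2.38 in)² = 4.449 in^2
Rod-side annular area A_ann = π/4 × (2.38² − 1.22²) = 3.280 in^2
t_ext = A_cap·L/Q = 8.397 s
t_ret = A_ann·L/Q = 6.191 s
t_cycle = t_ext + t_ret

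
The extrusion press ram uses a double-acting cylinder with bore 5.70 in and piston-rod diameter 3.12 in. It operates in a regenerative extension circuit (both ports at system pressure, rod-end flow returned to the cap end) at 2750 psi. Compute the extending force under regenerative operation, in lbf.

F ≈ 21000 lbf

With equal pressure on both faces, forces on the annular region cancel; the net push is pressure × rod cross-section.
Rod cross-section A_rod = π/4 × (3.12 in)² = 7.645 in^2
F = P × A_rod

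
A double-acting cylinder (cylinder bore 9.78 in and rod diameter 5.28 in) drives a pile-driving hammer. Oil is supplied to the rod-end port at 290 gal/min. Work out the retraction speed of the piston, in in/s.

v ≈ 21.0 in/s

Rod-side annular area A_ann = π/4 × (9.78² − 5.28²) = 53.23 in^2
Flow into the rod-end port fills the annular volume.
v = Q / A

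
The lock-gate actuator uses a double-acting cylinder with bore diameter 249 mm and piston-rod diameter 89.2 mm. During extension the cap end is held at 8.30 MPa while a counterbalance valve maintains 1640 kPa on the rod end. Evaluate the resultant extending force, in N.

F ≈ 3.35e5 N

Cap-side area A_cap = π/4 × (249 mm)² = 48700 mm^2
Rod-side annular area A_ann = π/4 × (249² − 89.2²) = 42450 mm^2
Net thrust = P_cap·A_cap − P_rod·A_ann = 4.042e5 N − 69610 N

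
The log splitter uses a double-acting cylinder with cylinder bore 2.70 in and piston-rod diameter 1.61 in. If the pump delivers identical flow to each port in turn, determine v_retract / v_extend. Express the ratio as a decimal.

Cap-side area A_cap = π/4 × (2.70 in)² = 5.726 in^2
Rod-side annular area A_ann = π/4 × (2.70² − 1.61²) = 3.690 in^2
For equal Q, v ∝ 1/A, so v_ret/v_ext = A_cap/A_ann.

v_ret/v_ext ≈ 1.55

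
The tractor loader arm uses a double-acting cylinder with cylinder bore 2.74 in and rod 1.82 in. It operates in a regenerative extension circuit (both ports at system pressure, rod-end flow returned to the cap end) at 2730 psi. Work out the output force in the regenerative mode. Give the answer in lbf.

F ≈ 7100 lbf

With equal pressure on both faces, forces on the annular region cancel; the net push is pressure × rod cross-section.
Rod cross-section A_rod = π/4 × (1.82 in)² = 2.602 in^2
F = P × A_rod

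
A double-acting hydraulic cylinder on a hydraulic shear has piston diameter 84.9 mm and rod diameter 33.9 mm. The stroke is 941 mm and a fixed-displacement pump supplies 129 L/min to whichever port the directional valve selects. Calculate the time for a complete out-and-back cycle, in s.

t ≈ 4.56 s

Cap-side area A_cap = π/4 × (84.9 mm)² = 5661 mm^2
Rod-side annular area A_ann = π/4 × (84.9² − 33.9²) = 4759 mm^2
t_ext = A_cap·L/Q = 2.478 s
t_ret = A_ann·L/Q = 2.083 s
t_cycle = t_ext + t_ret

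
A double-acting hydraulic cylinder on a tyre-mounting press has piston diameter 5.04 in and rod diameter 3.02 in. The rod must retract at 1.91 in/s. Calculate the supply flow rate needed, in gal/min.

Rod-side annular area A_ann = π/4 × (5.04² − 3.02²) = 12.79 in^2
Q = A × v

Q ≈ 6.34 gal/min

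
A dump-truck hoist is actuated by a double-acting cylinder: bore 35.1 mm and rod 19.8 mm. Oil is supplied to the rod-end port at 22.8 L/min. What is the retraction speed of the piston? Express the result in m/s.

Rod-side annular area A_ann = π/4 × (35.1² − 19.8²) = 659.7 mm^2
Flow into the rod-end port fills the annular volume.
v = Q / A

v ≈ 0.576 m/s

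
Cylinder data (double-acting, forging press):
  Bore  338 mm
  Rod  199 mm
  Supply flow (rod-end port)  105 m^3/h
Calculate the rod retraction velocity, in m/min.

v ≈ 29.9 m/min

Rod-side annular area A_ann = π/4 × (338² − 199²) = 58620 mm^2
Flow into the rod-end port fills the annular volume.
v = Q / A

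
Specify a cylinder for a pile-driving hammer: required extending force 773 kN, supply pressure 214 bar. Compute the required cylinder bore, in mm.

D ≈ 214 mm

Extension force acts on the full piston face: F = P × (π/4)D².
D = √(4F / (πP)) = √(4 × 773 kN / (π × 214 bar))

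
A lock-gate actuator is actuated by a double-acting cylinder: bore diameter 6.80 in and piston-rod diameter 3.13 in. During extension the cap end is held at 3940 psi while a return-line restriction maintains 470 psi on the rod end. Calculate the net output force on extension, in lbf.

F ≈ 1.30e5 lbf

Cap-side area A_cap = π/4 × (6.80 in)² = 36.32 in^2
Rod-side annular area A_ann = π/4 × (6.80² − 3.13²) = 28.62 in^2
Net thrust = P_cap·A_cap − P_rod·A_ann = 1.431e5 lbf − 13450 lbf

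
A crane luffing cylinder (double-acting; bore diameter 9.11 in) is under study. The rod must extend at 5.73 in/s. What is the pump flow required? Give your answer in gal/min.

Cap-side area A_cap = π/4 × (9.11 in)² = 65.18 in^2
Q = A × v

Q ≈ 97.0 gal/min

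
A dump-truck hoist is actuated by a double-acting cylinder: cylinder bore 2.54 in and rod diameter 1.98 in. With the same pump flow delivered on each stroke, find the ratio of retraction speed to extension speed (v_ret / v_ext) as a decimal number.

Cap-side area A_cap = π/4 × (2.54 in)² = 5.067 in^2
Rod-side annular area A_ann = π/4 × (2.54² − 1.98²) = 1.988 in^2
For equal Q, v ∝ 1/A, so v_ret/v_ext = A_cap/A_ann.

v_ret/v_ext ≈ 2.55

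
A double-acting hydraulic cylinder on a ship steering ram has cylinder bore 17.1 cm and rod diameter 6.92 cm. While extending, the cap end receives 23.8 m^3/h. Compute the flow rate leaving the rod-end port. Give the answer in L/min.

Cap-side area A_cap = π/4 × (17.1 cm)² = 229.7 cm^2
Rod-side annular area A_ann = π/4 × (17.1² − 6.92²) = 192.0 cm^2
Piston speed v = Q_in/A_cap; rod-end outflow Q_out = v × A_ann = Q_in × A_ann/A_cap.

Q_out ≈ 332 L/min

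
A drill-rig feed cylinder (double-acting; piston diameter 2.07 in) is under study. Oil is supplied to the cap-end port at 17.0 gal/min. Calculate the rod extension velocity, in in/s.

Cap-side area A_cap = π/4 × (2.07 in)² = 3.365 in^2
v = Q / A

v ≈ 19.4 in/s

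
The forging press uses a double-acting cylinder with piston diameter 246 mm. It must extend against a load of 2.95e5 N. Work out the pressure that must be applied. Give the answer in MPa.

P ≈ 6.21 MPa

Cap-side area A_cap = π/4 × (246 mm)² = 47530 mm^2
P = F / A = 2.95e5 N / A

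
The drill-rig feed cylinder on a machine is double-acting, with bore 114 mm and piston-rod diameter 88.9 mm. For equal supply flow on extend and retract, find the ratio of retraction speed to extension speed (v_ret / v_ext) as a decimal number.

v_ret/v_ext ≈ 2.55

Cap-side area A_cap = π/4 × (114 mm)² = 10210 mm^2
Rod-side annular area A_ann = π/4 × (114² − 88.9²) = 4000 mm^2
For equal Q, v ∝ 1/A, so v_ret/v_ext = A_cap/A_ann.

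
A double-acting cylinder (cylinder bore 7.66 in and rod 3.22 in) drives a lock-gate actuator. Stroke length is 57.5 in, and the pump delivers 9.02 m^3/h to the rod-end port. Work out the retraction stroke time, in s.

Rod-side annular area A_ann = π/4 × (7.66² − 3.22²) = 37.94 in^2
Swept volume V = A × L; t = V / Q = A·L / Q

t ≈ 14.3 s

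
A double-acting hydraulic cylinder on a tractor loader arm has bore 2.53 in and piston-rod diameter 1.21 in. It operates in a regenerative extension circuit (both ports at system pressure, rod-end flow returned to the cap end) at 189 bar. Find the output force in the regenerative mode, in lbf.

F ≈ 3150 lbf

With equal pressure on both faces, forces on the annular region cancel; the net push is pressure × rod cross-section.
Rod cross-section A_rod = π/4 × (1.21 in)² = 1.150 in^2
F = P × A_rod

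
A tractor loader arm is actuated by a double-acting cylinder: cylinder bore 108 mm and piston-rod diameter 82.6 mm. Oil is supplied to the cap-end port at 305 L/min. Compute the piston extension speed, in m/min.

v ≈ 33.3 m/min

Cap-side area A_cap = π/4 × (108 mm)² = 9161 mm^2
v = Q / A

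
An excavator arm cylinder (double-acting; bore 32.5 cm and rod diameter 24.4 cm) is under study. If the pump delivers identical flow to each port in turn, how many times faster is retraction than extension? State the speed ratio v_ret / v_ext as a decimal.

v_ret/v_ext ≈ 2.29

Cap-side area A_cap = π/4 × (32.5 cm)² = 829.6 cm^2
Rod-side annular area A_ann = π/4 × (32.5² − 24.4²) = 362.0 cm^2
For equal Q, v ∝ 1/A, so v_ret/v_ext = A_cap/A_ann.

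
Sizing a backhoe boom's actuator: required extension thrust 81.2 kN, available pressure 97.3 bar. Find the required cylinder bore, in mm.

D ≈ 103 mm

Extension force acts on the full piston face: F = P × (π/4)D².
D = √(4F / (πP)) = √(4 × 81.2 kN / (π × 97.3 bar))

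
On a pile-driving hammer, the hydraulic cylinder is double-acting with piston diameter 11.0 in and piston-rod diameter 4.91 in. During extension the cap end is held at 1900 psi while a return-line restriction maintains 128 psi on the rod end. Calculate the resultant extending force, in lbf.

F ≈ 1.71e5 lbf

Cap-side area A_cap = π/4 × (11.0 in)² = 95.03 in^2
Rod-side annular area A_ann = π/4 × (11.0² − 4.91²) = 76.10 in^2
Net thrust = P_cap·A_cap − P_rod·A_ann = 1.806e5 lbf − 9741 lbf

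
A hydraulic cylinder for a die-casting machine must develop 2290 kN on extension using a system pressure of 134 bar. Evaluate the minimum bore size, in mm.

D ≈ 466 mm

Extension force acts on the full piston face: F = P × (π/4)D².
D = √(4F / (πP)) = √(4 × 2290 kN / (π × 134 bar))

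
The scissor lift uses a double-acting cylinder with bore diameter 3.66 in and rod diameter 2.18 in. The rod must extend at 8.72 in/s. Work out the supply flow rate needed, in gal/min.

Cap-side area A_cap = π/4 × (3.66 in)² = 10.52 in^2
Q = A × v

Q ≈ 23.8 gal/min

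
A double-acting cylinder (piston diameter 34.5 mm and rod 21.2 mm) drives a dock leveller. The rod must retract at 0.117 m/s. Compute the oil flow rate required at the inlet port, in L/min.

Q ≈ 4.08 L/min

Rod-side annular area A_ann = π/4 × (34.5² − 21.2²) = 581.8 mm^2
Q = A × v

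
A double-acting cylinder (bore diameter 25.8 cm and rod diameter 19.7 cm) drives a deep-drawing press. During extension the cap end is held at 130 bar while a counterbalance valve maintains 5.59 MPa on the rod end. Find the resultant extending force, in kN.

F ≈ 558 kN

Cap-side area A_cap = π/4 × (25.8 cm)² = 522.8 cm^2
Rod-side annular area A_ann = π/4 × (25.8² − 19.7²) = 218.0 cm^2
Net thrust = P_cap·A_cap − P_rod·A_ann = 679.6 kN − 121.9 kN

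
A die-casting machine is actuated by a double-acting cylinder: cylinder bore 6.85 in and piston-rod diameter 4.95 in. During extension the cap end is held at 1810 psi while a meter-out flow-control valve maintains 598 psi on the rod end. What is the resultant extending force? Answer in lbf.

F ≈ 56200 lbf

Cap-side area A_cap = π/4 × (6.85 in)² = 36.85 in^2
Rod-side annular area A_ann = π/4 × (6.85² − 4.95²) = 17.61 in^2
Net thrust = P_cap·A_cap − P_rod·A_ann = 66700 lbf − 10530 lbf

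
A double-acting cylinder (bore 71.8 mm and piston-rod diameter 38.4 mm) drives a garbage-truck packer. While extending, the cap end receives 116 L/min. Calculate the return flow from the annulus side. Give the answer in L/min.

Cap-side area A_cap = π/4 × (71.8 mm)² = 4049 mm^2
Rod-side annular area A_ann = π/4 × (71.8² − 38.4²) = 2891 mm^2
Piston speed v = Q_in/A_cap; rod-end outflow Q_out = v × A_ann = Q_in × A_ann/A_cap.

Q_out ≈ 82.8 L/min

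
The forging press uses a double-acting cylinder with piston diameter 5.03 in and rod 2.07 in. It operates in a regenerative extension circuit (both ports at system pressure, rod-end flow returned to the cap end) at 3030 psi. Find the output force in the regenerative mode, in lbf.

With equal pressure on both faces, forces on the annular region cancel; the net push is pressure × rod cross-section.
Rod cross-section A_rod = π/4 × (2.07 in)² = 3.365 in^2
F = P × A_rod

F ≈ 10200 lbf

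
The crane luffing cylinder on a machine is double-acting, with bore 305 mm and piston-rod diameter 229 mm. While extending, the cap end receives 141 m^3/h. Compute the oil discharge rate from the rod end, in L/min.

Q_out ≈ 1030 L/min

Cap-side area A_cap = π/4 × (305 mm)² = 73060 mm^2
Rod-side annular area A_ann = π/4 × (305² − 229²) = 31870 mm^2
Piston speed v = Q_in/A_cap; rod-end outflow Q_out = v × A_ann = Q_in × A_ann/A_cap.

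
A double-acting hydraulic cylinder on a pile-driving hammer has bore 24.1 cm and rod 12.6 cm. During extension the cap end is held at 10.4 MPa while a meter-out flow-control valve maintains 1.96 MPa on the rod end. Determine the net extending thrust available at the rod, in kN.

F ≈ 409 kN

Cap-side area A_cap = π/4 × (24.1 cm)² = 456.2 cm^2
Rod-side annular area A_ann = π/4 × (24.1² − 12.6²) = 331.5 cm^2
Net thrust = P_cap·A_cap − P_rod·A_ann = 474.4 kN − 64.97 kN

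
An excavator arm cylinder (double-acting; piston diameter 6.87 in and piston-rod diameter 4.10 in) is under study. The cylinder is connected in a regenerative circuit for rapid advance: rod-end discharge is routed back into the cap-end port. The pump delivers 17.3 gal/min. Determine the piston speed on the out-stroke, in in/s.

v ≈ 5.04 in/s

In regeneration the rod-end outflow joins the pump flow into the cap end, so the net volume the pump must supply per unit advance equals the rod cross-section area.
Rod cross-section A_rod = π/4 × (4.10 in)² = 13.20 in^2
v = Q_pump / A_rod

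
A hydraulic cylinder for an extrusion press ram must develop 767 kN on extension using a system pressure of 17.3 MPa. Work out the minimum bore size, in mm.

D ≈ 238 mm

Extension force acts on the full piston face: F = P × (π/4)D².
D = √(4F / (πP)) = √(4 × 767 kN / (π × 17.3 MPa))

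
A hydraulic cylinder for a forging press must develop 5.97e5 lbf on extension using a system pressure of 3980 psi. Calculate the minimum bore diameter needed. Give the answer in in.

Extension force acts on the full piston face: F = P × (π/4)D².
D = √(4F / (πP)) = √(4 × 5.97e5 lbf / (π × 3980 psi))

D ≈ 13.8 in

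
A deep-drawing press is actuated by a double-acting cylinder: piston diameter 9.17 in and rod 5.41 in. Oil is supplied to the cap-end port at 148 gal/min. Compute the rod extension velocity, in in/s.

Cap-side area A_cap = π/4 × (9.17 in)² = 66.04 in^2
v = Q / A

v ≈ 8.63 in/s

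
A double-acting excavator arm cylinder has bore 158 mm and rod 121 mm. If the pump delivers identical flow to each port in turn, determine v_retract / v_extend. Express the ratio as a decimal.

v_ret/v_ext ≈ 2.42

Cap-side area A_cap = π/4 × (158 mm)² = 19610 mm^2
Rod-side annular area A_ann = π/4 × (158² − 121²) = 8108 mm^2
For equal Q, v ∝ 1/A, so v_ret/v_ext = A_cap/A_ann.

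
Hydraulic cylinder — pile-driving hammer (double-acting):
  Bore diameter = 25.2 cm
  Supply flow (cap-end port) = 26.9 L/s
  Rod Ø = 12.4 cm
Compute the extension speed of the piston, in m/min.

Cap-side area A_cap = π/4 × (25.2 cm)² = 498.8 cm^2
v = Q / A

v ≈ 32.4 m/min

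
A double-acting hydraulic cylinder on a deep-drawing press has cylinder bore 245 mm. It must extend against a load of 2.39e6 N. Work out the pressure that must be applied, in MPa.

P ≈ 50.7 MPa

Cap-side area A_cap = π/4 × (245 mm)² = 47140 mm^2
P = F / A = 2.39e6 N / A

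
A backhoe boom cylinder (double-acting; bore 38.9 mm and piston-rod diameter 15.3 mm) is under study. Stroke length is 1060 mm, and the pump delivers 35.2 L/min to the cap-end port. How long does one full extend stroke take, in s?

Cap-side area A_cap = π/4 × (38.9 mm)² = 1188 mm^2
Swept volume V = A × L; t = V / Q = A·L / Q

t ≈ 2.15 s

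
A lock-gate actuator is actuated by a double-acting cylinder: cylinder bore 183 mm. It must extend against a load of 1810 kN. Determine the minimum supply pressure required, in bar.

P ≈ 688 bar

Cap-side area A_cap = π/4 × (183 mm)² = 26300 mm^2
P = F / A = 1810 kN / A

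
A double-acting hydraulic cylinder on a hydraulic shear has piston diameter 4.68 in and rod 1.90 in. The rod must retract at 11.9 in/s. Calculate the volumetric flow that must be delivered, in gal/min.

Q ≈ 44.4 gal/min

Rod-side annular area A_ann = π/4 × (4.68² − 1.90²) = 14.37 in^2
Q = A × v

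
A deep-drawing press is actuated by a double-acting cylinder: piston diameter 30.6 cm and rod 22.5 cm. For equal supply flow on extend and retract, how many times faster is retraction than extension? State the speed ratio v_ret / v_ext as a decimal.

Cap-side area A_cap = π/4 × (30.6 cm)² = 735.4 cm^2
Rod-side annular area A_ann = π/4 × (30.6² − 22.5²) = 337.8 cm^2
For equal Q, v ∝ 1/A, so v_ret/v_ext = A_cap/A_ann.

v_ret/v_ext ≈ 2.18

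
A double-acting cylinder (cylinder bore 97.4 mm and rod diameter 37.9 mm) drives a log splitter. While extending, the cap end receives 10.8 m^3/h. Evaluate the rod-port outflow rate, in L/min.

Cap-side area A_cap = π/4 × (97.4 mm)² = 7451 mm^2
Rod-side annular area A_ann = π/4 × (97.4² − 37.9²) = 6323 mm^2
Piston speed v = Q_in/A_cap; rod-end outflow Q_out = v × A_ann = Q_in × A_ann/A_cap.

Q_out ≈ 153 L/min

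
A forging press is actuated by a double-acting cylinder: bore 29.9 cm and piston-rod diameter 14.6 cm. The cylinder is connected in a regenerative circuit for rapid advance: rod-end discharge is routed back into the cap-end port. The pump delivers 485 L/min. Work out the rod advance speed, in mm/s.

In regeneration the rod-end outflow joins the pump flow into the cap end, so the net volume the pump must supply per unit advance equals the rod cross-section area.
Rod cross-section A_rod = π/4 × (14.6 cm)² = 167.4 cm^2
v = Q_pump / A_rod

v ≈ 483 mm/s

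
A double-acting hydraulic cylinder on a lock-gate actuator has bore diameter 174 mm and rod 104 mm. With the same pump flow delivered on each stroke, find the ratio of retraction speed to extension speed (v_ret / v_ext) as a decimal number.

Cap-side area A_cap = π/4 × (174 mm)² = 23780 mm^2
Rod-side annular area A_ann = π/4 × (174² − 104²) = 15280 mm^2
For equal Q, v ∝ 1/A, so v_ret/v_ext = A_cap/A_ann.

v_ret/v_ext ≈ 1.56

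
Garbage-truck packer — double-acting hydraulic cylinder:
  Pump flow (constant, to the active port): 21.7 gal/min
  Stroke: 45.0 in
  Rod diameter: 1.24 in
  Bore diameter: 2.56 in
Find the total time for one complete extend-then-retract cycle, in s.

t ≈ 4.89 s

Cap-side area A_cap = π/4 × (2.56 in)² = 5.147 in^2
Rod-side annular area A_ann = π/4 × (2.56² − 1.24²) = 3.940 in^2
t_ext = A_cap·L/Q = 2.772 s
t_ret = A_ann·L/Q = 2.122 s
t_cycle = t_ext + t_ret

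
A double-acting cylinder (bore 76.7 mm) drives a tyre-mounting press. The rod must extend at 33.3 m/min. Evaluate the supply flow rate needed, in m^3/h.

Q ≈ 9.23 m^3/h

Cap-side area A_cap = π/4 × (76.7 mm)² = 4620 mm^2
Q = A × v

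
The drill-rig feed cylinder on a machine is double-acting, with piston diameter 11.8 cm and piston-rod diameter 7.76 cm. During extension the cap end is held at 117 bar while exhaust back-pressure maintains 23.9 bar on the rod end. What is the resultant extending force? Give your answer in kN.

F ≈ 113 kN

Cap-side area A_cap = π/4 × (11.8 cm)² = 109.4 cm^2
Rod-side annular area A_ann = π/4 × (11.8² − 7.76²) = 62.06 cm^2
Net thrust = P_cap·A_cap − P_rod·A_ann = 127.9 kN − 14.83 kN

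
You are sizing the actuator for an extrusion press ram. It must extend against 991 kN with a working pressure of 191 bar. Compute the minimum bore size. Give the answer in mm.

Extension force acts on the full piston face: F = P × (π/4)D².
D = √(4F / (πP)) = √(4 × 991 kN / (π × 191 bar))

D ≈ 257 mm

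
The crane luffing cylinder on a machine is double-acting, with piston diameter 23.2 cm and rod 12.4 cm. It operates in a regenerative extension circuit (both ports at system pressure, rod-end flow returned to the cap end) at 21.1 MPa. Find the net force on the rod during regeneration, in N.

With equal pressure on both faces, forces on the annular region cancel; the net push is pressure × rod cross-section.
Rod cross-section A_rod = π/4 × (12.4 cm)² = 120.8 cm^2
F = P × A_rod

F ≈ 2.55e5 N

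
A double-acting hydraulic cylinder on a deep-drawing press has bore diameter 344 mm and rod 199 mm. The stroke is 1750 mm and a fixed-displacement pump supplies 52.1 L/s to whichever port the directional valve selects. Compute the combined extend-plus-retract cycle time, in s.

t ≈ 5.20 s

Cap-side area A_cap = π/4 × (344 mm)² = 92940 mm^2
Rod-side annular area A_ann = π/4 × (344² − 199²) = 61840 mm^2
t_ext = A_cap·L/Q = 3.122 s
t_ret = A_ann·L/Q = 2.077 s
t_cycle = t_ext + t_ret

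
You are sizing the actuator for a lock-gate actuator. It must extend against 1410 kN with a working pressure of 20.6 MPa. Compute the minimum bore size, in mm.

D ≈ 295 mm

Extension force acts on the full piston face: F = P × (π/4)D².
D = √(4F / (πP)) = √(4 × 1410 kN / (π × 20.6 MPa))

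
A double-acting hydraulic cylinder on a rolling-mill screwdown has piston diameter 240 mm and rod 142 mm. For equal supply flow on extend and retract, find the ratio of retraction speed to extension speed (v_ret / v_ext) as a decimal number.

Cap-side area A_cap = π/4 × (240 mm)² = 45240 mm^2
Rod-side annular area A_ann = π/4 × (240² − 142²) = 29400 mm^2
For equal Q, v ∝ 1/A, so v_ret/v_ext = A_cap/A_ann.

v_ret/v_ext ≈ 1.54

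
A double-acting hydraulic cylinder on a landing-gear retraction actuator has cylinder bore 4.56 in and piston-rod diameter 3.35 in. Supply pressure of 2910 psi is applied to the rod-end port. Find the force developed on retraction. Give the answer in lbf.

Rod-side annular area A_ann = π/4 × (4.56² − 3.35²) = 7.517 in^2
On retraction the pressure acts on the annular area (bore minus rod).
F = P × A_ann

F ≈ 21900 lbf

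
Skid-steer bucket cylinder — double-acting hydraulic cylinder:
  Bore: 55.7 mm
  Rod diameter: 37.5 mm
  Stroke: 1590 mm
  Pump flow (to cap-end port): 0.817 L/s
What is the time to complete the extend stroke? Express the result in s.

Cap-side area A_cap = π/4 × (55.7 mm)² = 2437 mm^2
Swept volume V = A × L; t = V / Q = A·L / Q

t ≈ 4.74 s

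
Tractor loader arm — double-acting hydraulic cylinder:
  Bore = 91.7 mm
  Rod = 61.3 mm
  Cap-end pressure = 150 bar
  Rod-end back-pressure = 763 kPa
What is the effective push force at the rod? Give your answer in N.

F ≈ 96300 N

Cap-side area A_cap = π/4 × (91.7 mm)² = 6604 mm^2
Rod-side annular area A_ann = π/4 × (91.7² − 61.3²) = 3653 mm^2
Net thrust = P_cap·A_cap − P_rod·A_ann = 99060 N − 2787 N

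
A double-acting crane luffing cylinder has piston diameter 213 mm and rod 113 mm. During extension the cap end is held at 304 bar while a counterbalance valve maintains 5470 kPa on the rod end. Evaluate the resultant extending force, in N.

F ≈ 9.43e5 N

Cap-side area A_cap = π/4 × (213 mm)² = 35630 mm^2
Rod-side annular area A_ann = π/4 × (213² − 113²) = 25600 mm^2
Net thrust = P_cap·A_cap − P_rod·A_ann = 1.083e6 N − 1.401e5 N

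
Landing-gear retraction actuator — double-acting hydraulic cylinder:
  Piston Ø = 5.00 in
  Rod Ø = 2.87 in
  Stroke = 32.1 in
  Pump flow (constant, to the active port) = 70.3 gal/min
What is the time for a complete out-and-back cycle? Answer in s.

t ≈ 3.89 s

Cap-side area A_cap = π/4 × (5.00 in)² = 19.63 in^2
Rod-side annular area A_ann = π/4 × (5.00² − 2.87²) = 13.17 in^2
t_ext = A_cap·L/Q = 2.329 s
t_ret = A_ann·L/Q = 1.561 s
t_cycle = t_ext + t_ret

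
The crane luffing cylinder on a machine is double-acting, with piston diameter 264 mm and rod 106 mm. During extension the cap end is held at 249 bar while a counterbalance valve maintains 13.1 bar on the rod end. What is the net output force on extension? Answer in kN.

F ≈ 1300 kN

Cap-side area A_cap = π/4 × (264 mm)² = 54740 mm^2
Rod-side annular area A_ann = π/4 × (264² − 106²) = 45910 mm^2
Net thrust = P_cap·A_cap − P_rod·A_ann = 1363 kN − 60.15 kN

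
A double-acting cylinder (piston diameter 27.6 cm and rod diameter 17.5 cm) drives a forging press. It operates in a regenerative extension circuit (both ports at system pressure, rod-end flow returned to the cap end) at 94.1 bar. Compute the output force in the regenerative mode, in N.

With equal pressure on both faces, forces on the annular region cancel; the net push is pressure × rod cross-section.
Rod cross-section A_rod = π/4 × (17.5 cm)² = 240.5 cm^2
F = P × A_rod

F ≈ 2.26e5 N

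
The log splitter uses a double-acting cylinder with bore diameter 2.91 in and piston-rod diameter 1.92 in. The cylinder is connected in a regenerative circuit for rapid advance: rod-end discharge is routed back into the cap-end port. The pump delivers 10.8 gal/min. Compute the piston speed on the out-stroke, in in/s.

v ≈ 14.4 in/s

In regeneration the rod-end outflow joins the pump flow into the cap end, so the net volume the pump must supply per unit advance equals the rod cross-section area.
Rod cross-section A_rod = π/4 × (1.92 in)² = 2.895 in^2
v = Q_pump / A_rod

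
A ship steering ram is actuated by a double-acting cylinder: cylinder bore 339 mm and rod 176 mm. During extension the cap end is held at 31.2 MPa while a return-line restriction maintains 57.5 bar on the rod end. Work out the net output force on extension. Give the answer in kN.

F ≈ 2440 kN

Cap-side area A_cap = π/4 × (339 mm)² = 90260 mm^2
Rod-side annular area A_ann = π/4 × (339² − 176²) = 65930 mm^2
Net thrust = P_cap·A_cap − P_rod·A_ann = 2816 kN − 379.1 kN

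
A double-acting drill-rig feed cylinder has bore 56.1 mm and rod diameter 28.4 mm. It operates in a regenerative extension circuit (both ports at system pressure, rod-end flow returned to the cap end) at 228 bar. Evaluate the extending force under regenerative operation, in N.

F ≈ 14400 N

With equal pressure on both faces, forces on the annular region cancel; the net push is pressure × rod cross-section.
Rod cross-section A_rod = π/4 × (28.4 mm)² = 633.5 mm^2
F = P × A_rod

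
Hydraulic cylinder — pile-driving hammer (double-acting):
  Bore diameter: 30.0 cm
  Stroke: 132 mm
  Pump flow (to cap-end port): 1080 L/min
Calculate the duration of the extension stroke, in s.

t ≈ 0.518 s

Cap-side area A_cap = π/4 × (30.0 cm)² = 706.9 cm^2
Swept volume V = A × L; t = V / Q = A·L / Q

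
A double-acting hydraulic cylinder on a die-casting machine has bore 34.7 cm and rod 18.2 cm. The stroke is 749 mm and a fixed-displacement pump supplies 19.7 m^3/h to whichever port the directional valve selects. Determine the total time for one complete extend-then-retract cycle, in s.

Cap-side area A_cap = π/4 × (34.7 cm)² = 945.7 cm^2
Rod-side annular area A_ann = π/4 × (34.7² − 18.2²) = 685.5 cm^2
t_ext = A_cap·L/Q = 12.94 s
t_ret = A_ann·L/Q = 9.383 s
t_cycle = t_ext + t_ret

t ≈ 22.3 s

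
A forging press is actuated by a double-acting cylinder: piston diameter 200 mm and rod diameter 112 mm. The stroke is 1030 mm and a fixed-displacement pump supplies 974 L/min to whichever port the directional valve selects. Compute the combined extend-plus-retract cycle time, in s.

Cap-side area A_cap = π/4 × (200 mm)² = 31420 mm^2
Rod-side annular area A_ann = π/4 × (200² − 112²) = 21560 mm^2
t_ext = A_cap·L/Q = 1.993 s
t_ret = A_ann·L/Q = 1.368 s
t_cycle = t_ext + t_ret

t ≈ 3.36 s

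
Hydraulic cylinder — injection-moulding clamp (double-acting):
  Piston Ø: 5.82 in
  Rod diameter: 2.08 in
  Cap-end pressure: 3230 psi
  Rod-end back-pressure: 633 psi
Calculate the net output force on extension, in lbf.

F ≈ 71200 lbf

Cap-side area A_cap = π/4 × (5.82 in)² = 26.60 in^2
Rod-side annular area A_ann = π/4 × (5.82² − 2.08²) = 23.21 in^2
Net thrust = P_cap·A_cap − P_rod·A_ann = 85930 lbf − 14690 lbf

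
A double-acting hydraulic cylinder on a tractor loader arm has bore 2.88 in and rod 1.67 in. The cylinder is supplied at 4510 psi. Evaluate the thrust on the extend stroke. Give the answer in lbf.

Cap-side area A_cap = π/4 × (2.88 in)² = 6.514 in^2
F = P × A_cap = 4510 psi × A_cap

F ≈ 29400 lbf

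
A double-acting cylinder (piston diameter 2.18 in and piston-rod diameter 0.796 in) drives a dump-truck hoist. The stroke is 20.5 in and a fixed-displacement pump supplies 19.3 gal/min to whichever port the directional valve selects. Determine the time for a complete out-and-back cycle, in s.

t ≈ 1.92 s

Cap-side area A_cap = π/4 × (2.18 in)² = 3.733 in^2
Rod-side annular area A_ann = π/4 × (2.18² − 0.796²) = 3.235 in^2
t_ext = A_cap·L/Q = 1.030 s
t_ret = A_ann·L/Q = 0.8925 s
t_cycle = t_ext + t_ret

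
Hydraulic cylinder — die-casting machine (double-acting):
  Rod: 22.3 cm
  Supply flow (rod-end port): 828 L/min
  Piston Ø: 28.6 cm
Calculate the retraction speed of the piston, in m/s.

Rod-side annular area A_ann = π/4 × (28.6² − 22.3²) = 251.9 cm^2
Flow into the rod-end port fills the annular volume.
v = Q / A

v ≈ 0.548 m/s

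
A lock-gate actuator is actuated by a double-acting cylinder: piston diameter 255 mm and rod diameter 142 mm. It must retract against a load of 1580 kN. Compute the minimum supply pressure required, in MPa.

P ≈ 44.8 MPa

Rod-side annular area A_ann = π/4 × (255² − 142²) = 35230 mm^2
Retraction: pressure acts on the annular area.
P = F / A = 1580 kN / A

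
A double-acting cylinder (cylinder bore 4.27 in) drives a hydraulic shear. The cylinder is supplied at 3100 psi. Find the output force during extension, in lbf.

Cap-side area A_cap = π/4 × (4.27 in)² = 14.32 in^2
F = P × A_cap = 3100 psi × A_cap

F ≈ 44400 lbf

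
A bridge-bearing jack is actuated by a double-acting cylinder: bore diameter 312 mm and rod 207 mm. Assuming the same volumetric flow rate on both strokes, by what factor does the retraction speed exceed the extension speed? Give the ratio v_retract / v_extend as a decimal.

Cap-side area A_cap = π/4 × (312 mm)² = 76450 mm^2
Rod-side annular area A_ann = π/4 × (312² − 207²) = 42800 mm^2
For equal Q, v ∝ 1/A, so v_ret/v_ext = A_cap/A_ann.

v_ret/v_ext ≈ 1.79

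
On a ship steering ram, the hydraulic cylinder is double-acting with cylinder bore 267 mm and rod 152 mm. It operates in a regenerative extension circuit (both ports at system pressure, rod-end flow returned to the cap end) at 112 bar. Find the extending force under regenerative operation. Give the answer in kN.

F ≈ 203 kN

With equal pressure on both faces, forces on the annular region cancel; the net push is pressure × rod cross-section.
Rod cross-section A_rod = π/4 × (152 mm)² = 18150 mm^2
F = P × A_rod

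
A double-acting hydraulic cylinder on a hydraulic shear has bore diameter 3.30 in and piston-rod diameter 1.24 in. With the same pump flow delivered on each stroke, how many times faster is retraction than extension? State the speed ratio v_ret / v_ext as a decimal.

v_ret/v_ext ≈ 1.16

Cap-side area A_cap = π/4 × (3.30 in)² = 8.553 in^2
Rod-side annular area A_ann = π/4 × (3.30² − 1.24²) = 7.345 in^2
For equal Q, v ∝ 1/A, so v_ret/v_ext = A_cap/A_ann.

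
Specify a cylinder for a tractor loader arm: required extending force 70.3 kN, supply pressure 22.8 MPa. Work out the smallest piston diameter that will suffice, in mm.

D ≈ 62.7 mm

Extension force acts on the full piston face: F = P × (π/4)D².
D = √(4F / (πP)) = √(4 × 70.3 kN / (π × 22.8 MPa))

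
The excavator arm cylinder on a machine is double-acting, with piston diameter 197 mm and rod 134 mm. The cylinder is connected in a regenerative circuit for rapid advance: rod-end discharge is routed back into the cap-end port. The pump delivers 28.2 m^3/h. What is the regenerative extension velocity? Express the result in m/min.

v ≈ 33.3 m/min

In regeneration the rod-end outflow joins the pump flow into the cap end, so the net volume the pump must supply per unit advance equals the rod cross-section area.
Rod cross-section A_rod = π/4 × (134 mm)² = 14100 mm^2
v = Q_pump / A_rod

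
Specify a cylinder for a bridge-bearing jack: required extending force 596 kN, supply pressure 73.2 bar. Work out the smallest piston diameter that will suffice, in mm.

D ≈ 322 mm

Extension force acts on the full piston face: F = P × (π/4)D².
D = √(4F / (πP)) = √(4 × 596 kN / (π × 73.2 bar))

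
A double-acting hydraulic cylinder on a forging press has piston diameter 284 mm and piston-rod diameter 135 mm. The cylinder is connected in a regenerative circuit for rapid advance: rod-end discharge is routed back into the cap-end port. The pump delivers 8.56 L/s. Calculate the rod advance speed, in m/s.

In regeneration the rod-end outflow joins the pump flow into the cap end, so the net volume the pump must supply per unit advance equals the rod cross-section area.
Rod cross-section A_rod = π/4 × (135 mm)² = 14310 mm^2
v = Q_pump / A_rod

v ≈ 0.598 m/s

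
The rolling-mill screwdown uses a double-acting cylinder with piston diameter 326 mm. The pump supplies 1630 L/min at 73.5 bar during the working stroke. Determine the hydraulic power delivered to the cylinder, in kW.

Hydraulic power = P × Q

W ≈ 200 kW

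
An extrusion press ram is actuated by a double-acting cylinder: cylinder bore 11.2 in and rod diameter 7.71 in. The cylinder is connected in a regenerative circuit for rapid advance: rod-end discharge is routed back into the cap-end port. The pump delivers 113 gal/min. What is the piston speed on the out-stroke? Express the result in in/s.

In regeneration the rod-end outflow joins the pump flow into the cap end, so the net volume the pump must supply per unit advance equals the rod cross-section area.
Rod cross-section A_rod = π/4 × (7.71 in)² = 46.69 in^2
v = Q_pump / A_rod

v ≈ 9.32 in/s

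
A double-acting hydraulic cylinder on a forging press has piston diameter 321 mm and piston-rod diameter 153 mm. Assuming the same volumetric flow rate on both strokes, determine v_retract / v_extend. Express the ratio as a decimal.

v_ret/v_ext ≈ 1.29

Cap-side area A_cap = π/4 × (321 mm)² = 80930 mm^2
Rod-side annular area A_ann = π/4 × (321² − 153²) = 62540 mm^2
For equal Q, v ∝ 1/A, so v_ret/v_ext = A_cap/A_ann.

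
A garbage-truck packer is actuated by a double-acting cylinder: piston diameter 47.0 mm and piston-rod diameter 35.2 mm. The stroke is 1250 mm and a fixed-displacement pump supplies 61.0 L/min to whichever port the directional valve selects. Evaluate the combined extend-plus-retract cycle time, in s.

Cap-side area A_cap = π/4 × (47.0 mm)² = 1735 mm^2
Rod-side annular area A_ann = π/4 × (47.0² − 35.2²) = 761.8 mm^2
t_ext = A_cap·L/Q = 2.133 s
t_ret = A_ann·L/Q = 0.9366 s
t_cycle = t_ext + t_ret

t ≈ 3.07 s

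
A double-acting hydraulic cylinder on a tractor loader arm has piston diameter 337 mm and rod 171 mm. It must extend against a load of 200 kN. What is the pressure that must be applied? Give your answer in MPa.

P ≈ 2.24 MPa

Cap-side area A_cap = π/4 × (337 mm)² = 89200 mm^2
P = F / A = 200 kN / A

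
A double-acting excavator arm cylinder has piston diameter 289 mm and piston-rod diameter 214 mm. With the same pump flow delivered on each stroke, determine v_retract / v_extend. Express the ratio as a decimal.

Cap-side area A_cap = π/4 × (289 mm)² = 65600 mm^2
Rod-side annular area A_ann = π/4 × (289² − 214²) = 29630 mm^2
For equal Q, v ∝ 1/A, so v_ret/v_ext = A_cap/A_ann.

v_ret/v_ext ≈ 2.21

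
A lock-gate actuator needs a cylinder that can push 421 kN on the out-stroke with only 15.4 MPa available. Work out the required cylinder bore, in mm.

Extension force acts on the full piston face: F = P × (π/4)D².
D = √(4F / (πP)) = √(4 × 421 kN / (π × 15.4 MPa))

D ≈ 187 mm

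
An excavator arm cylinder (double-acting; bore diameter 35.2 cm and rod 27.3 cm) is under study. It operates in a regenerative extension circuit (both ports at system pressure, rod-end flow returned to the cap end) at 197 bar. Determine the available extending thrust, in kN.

F ≈ 1150 kN

With equal pressure on both faces, forces on the annular region cancel; the net push is pressure × rod cross-section.
Rod cross-section A_rod = π/4 × (27.3 cm)² = 585.3 cm^2
F = P × A_rod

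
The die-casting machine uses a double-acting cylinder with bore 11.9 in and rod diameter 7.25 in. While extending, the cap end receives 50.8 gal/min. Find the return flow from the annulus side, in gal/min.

Cap-side area A_cap = π/4 × (11.9 in)² = 111.2 in^2
Rod-side annular area A_ann = π/4 × (11.9² − 7.25²) = 69.94 in^2
Piston speed v = Q_in/A_cap; rod-end outflow Q_out = v × A_ann = Q_in × A_ann/A_cap.

Q_out ≈ 31.9 gal/min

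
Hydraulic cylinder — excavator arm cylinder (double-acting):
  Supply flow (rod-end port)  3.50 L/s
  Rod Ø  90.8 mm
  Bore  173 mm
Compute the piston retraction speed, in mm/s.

Rod-side annular area A_ann = π/4 × (173² − 90.8²) = 17030 mm^2
Flow into the rod-end port fills the annular volume.
v = Q / A

v ≈ 206 mm/s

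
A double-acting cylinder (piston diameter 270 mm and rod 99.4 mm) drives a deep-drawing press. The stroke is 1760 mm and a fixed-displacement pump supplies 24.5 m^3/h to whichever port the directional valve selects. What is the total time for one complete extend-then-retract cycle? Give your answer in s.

t ≈ 27.6 s

Cap-side area A_cap = π/4 × (270 mm)² = 57260 mm^2
Rod-side annular area A_ann = π/4 × (270² − 99.4²) = 49500 mm^2
t_ext = A_cap·L/Q = 14.81 s
t_ret = A_ann·L/Q = 12.80 s
t_cycle = t_ext + t_ret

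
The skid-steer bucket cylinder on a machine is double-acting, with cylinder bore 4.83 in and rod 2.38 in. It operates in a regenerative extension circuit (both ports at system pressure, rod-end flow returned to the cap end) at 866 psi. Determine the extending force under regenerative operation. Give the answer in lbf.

With equal pressure on both faces, forces on the annular region cancel; the net push is pressure × rod cross-section.
Rod cross-section A_rod = π/4 × (2.38 in)² = 4.449 in^2
F = P × A_rod

F ≈ 3850 lbf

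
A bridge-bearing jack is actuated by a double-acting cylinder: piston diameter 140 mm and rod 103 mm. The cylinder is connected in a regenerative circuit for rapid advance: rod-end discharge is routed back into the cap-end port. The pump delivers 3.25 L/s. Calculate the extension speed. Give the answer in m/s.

In regeneration the rod-end outflow joins the pump flow into the cap end, so the net volume the pump must supply per unit advance equals the rod cross-section area.
Rod cross-section A_rod = π/4 × (103 mm)² = 8332 mm^2
v = Q_pump / A_rod

v ≈ 0.390 m/s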